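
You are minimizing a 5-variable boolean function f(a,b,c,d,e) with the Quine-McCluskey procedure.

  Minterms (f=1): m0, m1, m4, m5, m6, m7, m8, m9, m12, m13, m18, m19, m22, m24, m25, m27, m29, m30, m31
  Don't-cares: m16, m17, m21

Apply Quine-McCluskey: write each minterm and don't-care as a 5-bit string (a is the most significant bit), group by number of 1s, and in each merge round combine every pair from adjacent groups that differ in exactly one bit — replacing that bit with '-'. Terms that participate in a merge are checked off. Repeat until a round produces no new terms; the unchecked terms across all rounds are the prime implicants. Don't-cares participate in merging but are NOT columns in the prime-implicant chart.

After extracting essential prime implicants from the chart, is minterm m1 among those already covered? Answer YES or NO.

YES

size-2^0 implicants → 00000(✓)  00001(✓)  00100(✓)  00101(✓)  00110(✓)  00111(✓)  01000(✓)  01001(✓)  01100(✓)  01101(✓)  10000(✓)  10001(✓)  10010(✓)  10011(✓)  10101(✓)  10110(✓)  11000(✓)  11001(✓)  11011(✓)  11101(✓)  11110(✓)  11111(✓)
size-2^1 implicants → -0000(✓)  -0001(✓)  -0101(✓)  -0110  -1000(✓)  -1001(✓)  -1101(✓)  0-000(✓)  0-001(✓)  0-100(✓)  0-101(✓)  00-00(✓)  00-01(✓)  0000-(✓)  001-0(✓)  001-1(✓)  0010-(✓)  0011-(✓)  01-00(✓)  01-01(✓)  0100-(✓)  0110-(✓)  1-000(✓)  1-001(✓)  1-011(✓)  1-101(✓)  1-110  10-01(✓)  10-10  100-0(✓)  100-1(✓)  1000-(✓)  1001-(✓)  11-01(✓)  11-11(✓)  110-1(✓)  1100-(✓)  111-1(✓)  1111-
size-2^2 implicants → --000(✓)  --001(✓)  --101(✓)  -0-01(✓)  -000-(✓)  -1-01(✓)  -100-(✓)  0--00(✓)  0--01(✓)  0-00-(✓)  0-10-(✓)  00-0-(✓)  001--  01-0-(✓)  1--01(✓)  1-0-1  1-00-(✓)  100--  11--1
size-2^3 implicants → ---01  --00-  0--0-
Unchecked terms (primes): ---01, --00-, -0110, 0--0-, 001--, 1-0-1, 1-110, 10-10, 100--, 11--1, 1111-
Minterm coverage:
  m0 ⊆ --00-,0--0-
  m1 ⊆ ---01,--00-,0--0-
  m4 ⊆ 0--0-,001--
  m5 ⊆ ---01,0--0-,001--
  m6 ⊆ -0110,001--
  m7 ⊆ 001-- [E]
  m8 ⊆ --00-,0--0-
  m9 ⊆ ---01,--00-,0--0-
  m12 ⊆ 0--0- [E]
  m13 ⊆ ---01,0--0-
  m18 ⊆ 10-10,100--
  m19 ⊆ 1-0-1,100--
  m22 ⊆ -0110,1-110,10-10
  m24 ⊆ --00- [E]
  m25 ⊆ ---01,--00-,1-0-1,11--1
  m27 ⊆ 1-0-1,11--1
  m29 ⊆ ---01,11--1
  m30 ⊆ 1-110,1111-
  m31 ⊆ 11--1,1111-
E = {--00-, 0--0-, 001--}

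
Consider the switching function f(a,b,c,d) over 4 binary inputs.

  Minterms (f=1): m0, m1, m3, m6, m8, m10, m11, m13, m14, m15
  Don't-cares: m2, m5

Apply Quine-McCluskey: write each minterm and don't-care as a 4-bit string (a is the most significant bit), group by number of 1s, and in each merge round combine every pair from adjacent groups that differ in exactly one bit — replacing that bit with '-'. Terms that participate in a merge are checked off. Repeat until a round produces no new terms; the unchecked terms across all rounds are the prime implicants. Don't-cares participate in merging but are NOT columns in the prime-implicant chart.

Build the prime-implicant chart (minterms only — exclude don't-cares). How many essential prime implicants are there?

2

[col 0] 0000*, 0001*, 0010*, 0011*, 0101*, 0110*, 1000*, 1010*, 1011*, 1101*, 1110*, 1111*
[col 1] -000*, -010*, -011*, -101, -110*, 0-01, 0-10*, 00-0*, 00-1*, 000-*, 001-*, 1-10*, 1-11*, 10-0*, 101-*, 11-1, 111-*
[col 2] --10, -0-0, -01-, 00--, 1-1-
Prime implicants: --10, -0-0, -01-, -101, 0-01, 00--, 1-1-, 11-1
PI chart (minterm → PIs covering it):
  0 | -0-0,00--
  1 | 0-01,00--
  3 | -01-,00--
  6 | --10  (sole → essential)
  8 | -0-0  (sole → essential)
  10 | --10,-0-0,-01-,1-1-
  11 | -01-,1-1-
  13 | -101,11-1
  14 | --10,1-1-
  15 | 1-1-,11-1
Essential prime implicants: --10, -0-0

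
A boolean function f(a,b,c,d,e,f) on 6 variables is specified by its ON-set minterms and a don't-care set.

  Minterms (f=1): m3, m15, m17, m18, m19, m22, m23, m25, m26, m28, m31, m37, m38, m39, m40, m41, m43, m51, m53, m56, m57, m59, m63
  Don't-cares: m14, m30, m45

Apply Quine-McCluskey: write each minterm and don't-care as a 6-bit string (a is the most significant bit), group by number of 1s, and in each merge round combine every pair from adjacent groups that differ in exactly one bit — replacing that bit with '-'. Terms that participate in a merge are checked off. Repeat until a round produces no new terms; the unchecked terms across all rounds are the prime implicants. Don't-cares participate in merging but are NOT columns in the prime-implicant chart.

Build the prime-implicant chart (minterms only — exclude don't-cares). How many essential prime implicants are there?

8

Round 0: 000011✓ 001110✓ 001111✓ 010001✓ 010010✓ 010011✓ 010110✓ 010111✓ 011001✓ 011010✓ 011100✓ 011110✓ 011111✓ 100101✓ 100110✓ 100111✓ 101000✓ 101001✓ 101011✓ 101101✓ 110011✓ 110101✓ 111000✓ 111001✓ 111011✓ 111111✓
Round 1: -10011 -11001 -11111 0-0011 0-1110✓ 0-1111✓ 00111-✓ 01-001 01-010✓ 01-110✓ 01-111✓ 010-10✓ 010-11✓ 0100-1 01001-✓ 01011-✓ 011-10✓ 0111-0 01111-✓ 1-0101 1-1000✓ 1-1001✓ 1-1011✓ 10-101 1001-1 10011- 101-01 1010-1✓ 10100-✓ 11-011 111-11 1110-1✓ 11100-✓
Round 2: 0-111- 01--10 01-11- 010-1- 1-10-1 1-100-
PIs = {-10011, -11001, -11111, 0-0011, 0-111-, 01--10, 01-001, 01-11-, 010-1-, 0100-1, 0111-0, 1-0101, 1-10-1, 1-100-, 10-101, 1001-1, 10011-, 101-01, 11-011, 111-11}
Coverage chart:
  m3: 0-0011 ←essential
  m15: 0-111- ←essential
  m17: 01-001,0100-1
  m18: 01--10,010-1-
  m19: -10011,0-0011,010-1-,0100-1
  m22: 01--10,01-11-,010-1-
  m23: 01-11-,010-1-
  m25: -11001,01-001
  m26: 01--10 ←essential
  m28: 0111-0 ←essential
  m31: -11111,0-111-,01-11-
  m37: 1-0101,10-101,1001-1
  m38: 10011- ←essential
  m39: 1001-1,10011-
  m40: 1-100- ←essential
  m41: 1-10-1,1-100-,101-01
  m43: 1-10-1 ←essential
  m51: -10011,11-011
  m53: 1-0101 ←essential
  m56: 1-100- ←essential
  m57: -11001,1-10-1,1-100-
  m59: 1-10-1,11-011,111-11
  m63: -11111,111-11
Essential: 0-0011, 0-111-, 01--10, 0111-0, 1-0101, 1-10-1, 1-100-, 10011-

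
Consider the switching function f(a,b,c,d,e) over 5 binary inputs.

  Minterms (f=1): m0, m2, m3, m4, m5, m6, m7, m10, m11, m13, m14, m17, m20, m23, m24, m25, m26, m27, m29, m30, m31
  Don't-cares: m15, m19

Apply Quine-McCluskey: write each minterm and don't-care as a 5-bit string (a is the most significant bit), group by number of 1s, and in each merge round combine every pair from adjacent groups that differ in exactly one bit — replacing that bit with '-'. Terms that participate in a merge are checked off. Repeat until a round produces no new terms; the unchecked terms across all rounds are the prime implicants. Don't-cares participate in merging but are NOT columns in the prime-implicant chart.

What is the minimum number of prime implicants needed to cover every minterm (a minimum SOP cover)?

8

Round 0: 00000✓ 00010✓ 00011✓ 00100✓ 00101✓ 00110✓ 00111✓ 01010✓ 01011✓ 01101✓ 01110✓ 01111✓ 10001✓ 10011✓ 10100✓ 10111✓ 11000✓ 11001✓ 11010✓ 11011✓ 11101✓ 11110✓ 11111✓
Round 1: -0011✓ -0100 -0111✓ -1010✓ -1011✓ -1101✓ -1110✓ -1111✓ 0-010✓ 0-011✓ 0-101✓ 0-110✓ 0-111✓ 00-00✓ 00-10✓ 00-11✓ 000-0✓ 0001-✓ 001-0✓ 001-1✓ 0010-✓ 0011-✓ 01-10✓ 01-11✓ 0101-✓ 011-1✓ 0111-✓ 1-001✓ 1-011✓ 1-111✓ 10-11✓ 100-1✓ 11-01✓ 11-10✓ 11-11✓ 110-0✓ 110-1✓ 1100-✓ 1101-✓ 111-1✓ 1111-✓
Round 2: --011✓ --111✓ -0-11✓ -1-10✓ -1-11✓ -101-✓ -11-1 -111-✓ 0--10✓ 0--11✓ 0-01-✓ 0-1-1 0-11-✓ 00--0 00-1-✓ 001-- 01-1-✓ 1--11✓ 1-0-1 11--1 11-1-✓ 110--
Round 3: ---11 -1-1- 0--1-
PIs = {---11, -0100, -1-1-, -11-1, 0--1-, 0-1-1, 00--0, 001--, 1-0-1, 11--1, 110--}
Coverage chart:
  m0: 00--0 ←essential
  m2: 0--1-,00--0
  m3: ---11,0--1-
  m4: -0100,00--0,001--
  m5: 0-1-1,001--
  m6: 0--1-,00--0,001--
  m7: ---11,0--1-,0-1-1,001--
  m10: -1-1-,0--1-
  m11: ---11,-1-1-,0--1-
  m13: -11-1,0-1-1
  m14: -1-1-,0--1-
  m17: 1-0-1 ←essential
  m20: -0100 ←essential
  m23: ---11 ←essential
  m24: 110-- ←essential
  m25: 1-0-1,11--1,110--
  m26: -1-1-,110--
  m27: ---11,-1-1-,1-0-1,11--1,110--
  m29: -11-1,11--1
  m30: -1-1- ←essential
  m31: ---11,-1-1-,-11-1,11--1
Essential: ---11, -0100, -1-1-, 00--0, 1-0-1, 110--
Petrick residual → -11-1, 0-1-1
Min cover (8 terms): de + b'cd'e' + bd + bce + a'ce + a'b'e' + ac'e + abc'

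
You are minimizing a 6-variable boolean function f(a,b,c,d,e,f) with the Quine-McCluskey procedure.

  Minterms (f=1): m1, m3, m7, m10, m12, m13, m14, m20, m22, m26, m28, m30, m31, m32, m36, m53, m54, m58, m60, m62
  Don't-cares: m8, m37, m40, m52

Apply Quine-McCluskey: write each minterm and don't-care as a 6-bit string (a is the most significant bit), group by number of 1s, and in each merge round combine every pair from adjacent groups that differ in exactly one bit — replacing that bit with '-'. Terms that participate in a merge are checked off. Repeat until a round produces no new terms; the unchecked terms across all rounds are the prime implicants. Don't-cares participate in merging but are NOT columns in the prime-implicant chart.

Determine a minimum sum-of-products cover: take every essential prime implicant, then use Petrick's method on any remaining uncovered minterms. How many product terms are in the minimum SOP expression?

size-2^0 implicants → 000001(✓)  000011(✓)  000111(✓)  001000(✓)  001010(✓)  001100(✓)  001101(✓)  001110(✓)  010100(✓)  010110(✓)  011010(✓)  011100(✓)  011110(✓)  011111(✓)  100000(✓)  100100(✓)  100101(✓)  101000(✓)  110100(✓)  110101(✓)  110110(✓)  111010(✓)  111100(✓)  111110(✓)
size-2^1 implicants → -01000  -10100(✓)  -10110(✓)  -11010(✓)  -11100(✓)  -11110(✓)  0-1010(✓)  0-1100(✓)  0-1110(✓)  000-11  0000-1  001-00(✓)  001-10(✓)  0010-0(✓)  0011-0(✓)  00110-  01-100(✓)  01-110(✓)  0101-0(✓)  011-10(✓)  0111-0(✓)  01111-  1-0100(✓)  1-0101(✓)  10-000  100-00  10010-(✓)  11-100(✓)  11-110(✓)  1101-0(✓)  11010-(✓)  111-10(✓)  1111-0(✓)
size-2^2 implicants → -1-100(✓)  -1-110(✓)  -101-0(✓)  -11-10  -111-0(✓)  0-1-10  0-11-0  001--0  01-1-0(✓)  1-010-  11-1-0(✓)
size-2^3 implicants → -1-1-0
Unchecked terms (primes): -01000, -1-1-0, -11-10, 0-1-10, 0-11-0, 000-11, 0000-1, 001--0, 00110-, 01111-, 1-010-, 10-000, 100-00
Minterm coverage:
  m1 ⊆ 0000-1 [E]
  m3 ⊆ 000-11,0000-1
  m7 ⊆ 000-11 [E]
  m10 ⊆ 0-1-10,001--0
  m12 ⊆ 0-11-0,001--0,00110-
  m13 ⊆ 00110- [E]
  m14 ⊆ 0-1-10,0-11-0,001--0
  m20 ⊆ -1-1-0 [E]
  m22 ⊆ -1-1-0 [E]
  m26 ⊆ -11-10,0-1-10
  m28 ⊆ -1-1-0,0-11-0
  m30 ⊆ -1-1-0,-11-10,0-1-10,0-11-0,01111-
  m31 ⊆ 01111- [E]
  m32 ⊆ 10-000,100-00
  m36 ⊆ 1-010-,100-00
  m53 ⊆ 1-010- [E]
  m54 ⊆ -1-1-0 [E]
  m58 ⊆ -11-10 [E]
  m60 ⊆ -1-1-0 [E]
  m62 ⊆ -1-1-0,-11-10
E = {-1-1-0, -11-10, 000-11, 0000-1, 00110-, 01111-, 1-010-}
Petrick residual → 0-1-10, 10-000
Cover = bdf' + bcef' + a'cef' + a'b'c'ef + a'b'c'd'f + a'b'cde' + a'bcde + ac'de' + ab'd'e'f'  |cover|=9

9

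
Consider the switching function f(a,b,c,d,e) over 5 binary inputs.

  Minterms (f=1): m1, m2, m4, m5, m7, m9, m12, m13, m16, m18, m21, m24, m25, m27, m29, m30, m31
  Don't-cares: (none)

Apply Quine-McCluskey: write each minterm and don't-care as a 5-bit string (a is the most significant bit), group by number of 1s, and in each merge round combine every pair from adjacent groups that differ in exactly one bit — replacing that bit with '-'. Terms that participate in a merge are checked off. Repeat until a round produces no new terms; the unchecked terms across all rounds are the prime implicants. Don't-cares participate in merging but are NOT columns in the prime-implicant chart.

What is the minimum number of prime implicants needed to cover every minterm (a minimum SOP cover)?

8

Round 0: 00001✓ 00010✓ 00100✓ 00101✓ 00111✓ 01001✓ 01100✓ 01101✓ 10000✓ 10010✓ 10101✓ 11000✓ 11001✓ 11011✓ 11101✓ 11110✓ 11111✓
Round 1: -0010 -0101✓ -1001✓ -1101✓ 0-001✓ 0-100✓ 0-101✓ 00-01✓ 001-1 0010-✓ 01-01✓ 0110-✓ 1-000 1-101✓ 100-0 11-01✓ 11-11✓ 110-1✓ 1100- 111-1✓ 1111-
Round 2: --101 -1-01 0--01 0-10- 11--1
PIs = {--101, -0010, -1-01, 0--01, 0-10-, 001-1, 1-000, 100-0, 11--1, 1100-, 1111-}
Coverage chart:
  m1: 0--01 ←essential
  m2: -0010 ←essential
  m4: 0-10- ←essential
  m5: --101,0--01,0-10-,001-1
  m7: 001-1 ←essential
  m9: -1-01,0--01
  m12: 0-10- ←essential
  m13: --101,-1-01,0--01,0-10-
  m16: 1-000,100-0
  m18: -0010,100-0
  m21: --101 ←essential
  m24: 1-000,1100-
  m25: -1-01,11--1,1100-
  m27: 11--1 ←essential
  m29: --101,-1-01,11--1
  m30: 1111- ←essential
  m31: 11--1,1111-
Essential: --101, -0010, 0--01, 0-10-, 001-1, 11--1, 1111-
Petrick residual → 1-000
Min cover (8 terms): cd'e + b'c'de' + a'd'e + a'cd' + a'b'ce + ac'd'e' + abe + abcd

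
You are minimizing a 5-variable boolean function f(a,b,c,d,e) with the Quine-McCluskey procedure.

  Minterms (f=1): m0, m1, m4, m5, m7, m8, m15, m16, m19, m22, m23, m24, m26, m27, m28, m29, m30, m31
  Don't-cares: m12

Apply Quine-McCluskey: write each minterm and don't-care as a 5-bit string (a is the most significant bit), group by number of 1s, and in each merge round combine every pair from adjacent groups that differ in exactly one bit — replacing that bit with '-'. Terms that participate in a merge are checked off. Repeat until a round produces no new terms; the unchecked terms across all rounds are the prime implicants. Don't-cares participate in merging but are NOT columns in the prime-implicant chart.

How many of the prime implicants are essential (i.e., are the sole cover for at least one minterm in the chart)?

6

[col 0] 00000*, 00001*, 00100*, 00101*, 00111*, 01000*, 01100*, 01111*, 10000*, 10011*, 10110*, 10111*, 11000*, 11010*, 11011*, 11100*, 11101*, 11110*, 11111*
[col 1] -0000*, -0111*, -1000*, -1100*, -1111*, 0-000*, 0-100*, 0-111*, 00-00*, 00-01*, 0000-*, 001-1, 0010-*, 01-00*, 1-000*, 1-011*, 1-110*, 1-111*, 10-11*, 1011-*, 11-00*, 11-10*, 11-11*, 110-0*, 1101-*, 111-0*, 111-1*, 1110-*, 1111-*
[col 2] --000, --111, -1-00, 0--00, 00-0-, 1--11, 1-11-, 11--0, 11-1-, 111--
Prime implicants: --000, --111, -1-00, 0--00, 00-0-, 001-1, 1--11, 1-11-, 11--0, 11-1-, 111--
PI chart (minterm → PIs covering it):
  0 | --000,0--00,00-0-
  1 | 00-0-  (sole → essential)
  4 | 0--00,00-0-
  5 | 00-0-,001-1
  7 | --111,001-1
  8 | --000,-1-00,0--00
  15 | --111  (sole → essential)
  16 | --000  (sole → essential)
  19 | 1--11  (sole → essential)
  22 | 1-11-  (sole → essential)
  23 | --111,1--11,1-11-
  24 | --000,-1-00,11--0
  26 | 11--0,11-1-
  27 | 1--11,11-1-
  28 | -1-00,11--0,111--
  29 | 111--  (sole → essential)
  30 | 1-11-,11--0,11-1-,111--
  31 | --111,1--11,1-11-,11-1-,111--
Essential prime implicants: --000, --111, 00-0-, 1--11, 1-11-, 111--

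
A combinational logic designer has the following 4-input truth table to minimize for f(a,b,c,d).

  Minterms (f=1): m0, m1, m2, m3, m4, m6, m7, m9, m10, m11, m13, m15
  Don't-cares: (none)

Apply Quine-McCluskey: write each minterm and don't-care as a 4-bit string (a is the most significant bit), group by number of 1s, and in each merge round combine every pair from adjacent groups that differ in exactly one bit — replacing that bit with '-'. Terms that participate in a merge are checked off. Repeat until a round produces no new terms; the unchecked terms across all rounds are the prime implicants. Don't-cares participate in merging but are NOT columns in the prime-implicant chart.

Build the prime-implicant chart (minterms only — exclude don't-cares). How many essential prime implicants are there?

3

Round 0: 0000✓ 0001✓ 0010✓ 0011✓ 0100✓ 0110✓ 0111✓ 1001✓ 1010✓ 1011✓ 1101✓ 1111✓
Round 1: -001✓ -010✓ -011✓ -111✓ 0-00✓ 0-10✓ 0-11✓ 00-0✓ 00-1✓ 000-✓ 001-✓ 01-0✓ 011-✓ 1-01✓ 1-11✓ 10-1✓ 101-✓ 11-1✓
Round 2: --11 -0-1 -01- 0--0 0-1- 00-- 1--1
PIs = {--11, -0-1, -01-, 0--0, 0-1-, 00--, 1--1}
Coverage chart:
  m0: 0--0,00--
  m1: -0-1,00--
  m2: -01-,0--0,0-1-,00--
  m3: --11,-0-1,-01-,0-1-,00--
  m4: 0--0 ←essential
  m6: 0--0,0-1-
  m7: --11,0-1-
  m9: -0-1,1--1
  m10: -01- ←essential
  m11: --11,-0-1,-01-,1--1
  m13: 1--1 ←essential
  m15: --11,1--1
Essential: -01-, 0--0, 1--1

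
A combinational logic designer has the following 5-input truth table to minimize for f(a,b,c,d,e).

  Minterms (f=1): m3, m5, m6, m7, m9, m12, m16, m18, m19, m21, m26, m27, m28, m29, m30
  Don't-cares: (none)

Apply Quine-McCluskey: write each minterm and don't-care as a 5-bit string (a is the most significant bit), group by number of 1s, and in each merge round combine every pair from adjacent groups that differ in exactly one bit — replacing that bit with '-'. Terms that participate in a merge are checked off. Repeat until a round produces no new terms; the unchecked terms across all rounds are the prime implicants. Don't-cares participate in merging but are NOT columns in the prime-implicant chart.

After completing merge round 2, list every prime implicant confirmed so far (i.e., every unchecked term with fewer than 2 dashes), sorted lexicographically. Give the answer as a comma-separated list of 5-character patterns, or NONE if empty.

size-2^0 implicants → 00011(✓)  00101(✓)  00110(✓)  00111(✓)  01001  01100(✓)  10000(✓)  10010(✓)  10011(✓)  10101(✓)  11010(✓)  11011(✓)  11100(✓)  11101(✓)  11110(✓)
size-2^1 implicants → -0011  -0101  -1100  00-11  001-1  0011-  1-010(✓)  1-011(✓)  1-101  100-0  1001-(✓)  11-10  1101-(✓)  111-0  1110-
size-2^2 implicants → 1-01-
Unchecked terms (primes): -0011, -0101, -1100, 00-11, 001-1, 0011-, 01001, 1-01-, 1-101, 100-0, 11-10, 111-0, 1110-

-0011, -0101, -1100, 00-11, 001-1, 0011-, 01001, 1-101, 100-0, 11-10, 111-0, 1110-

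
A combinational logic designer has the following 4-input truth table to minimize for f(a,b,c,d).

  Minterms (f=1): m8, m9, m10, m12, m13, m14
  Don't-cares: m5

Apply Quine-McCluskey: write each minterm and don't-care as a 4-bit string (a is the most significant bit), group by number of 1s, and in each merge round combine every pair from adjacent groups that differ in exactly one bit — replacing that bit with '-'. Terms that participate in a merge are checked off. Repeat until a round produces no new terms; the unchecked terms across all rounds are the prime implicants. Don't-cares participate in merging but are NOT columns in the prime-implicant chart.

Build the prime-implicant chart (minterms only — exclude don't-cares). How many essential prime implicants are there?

2

size-2^0 implicants → 0101(✓)  1000(✓)  1001(✓)  1010(✓)  1100(✓)  1101(✓)  1110(✓)
size-2^1 implicants → -101  1-00(✓)  1-01(✓)  1-10(✓)  10-0(✓)  100-(✓)  11-0(✓)  110-(✓)
size-2^2 implicants → 1--0  1-0-
Unchecked terms (primes): -101, 1--0, 1-0-
Minterm coverage:
  m8 ⊆ 1--0,1-0-
  m9 ⊆ 1-0- [E]
  m10 ⊆ 1--0 [E]
  m12 ⊆ 1--0,1-0-
  m13 ⊆ -101,1-0-
  m14 ⊆ 1--0 [E]
E = {1--0, 1-0-}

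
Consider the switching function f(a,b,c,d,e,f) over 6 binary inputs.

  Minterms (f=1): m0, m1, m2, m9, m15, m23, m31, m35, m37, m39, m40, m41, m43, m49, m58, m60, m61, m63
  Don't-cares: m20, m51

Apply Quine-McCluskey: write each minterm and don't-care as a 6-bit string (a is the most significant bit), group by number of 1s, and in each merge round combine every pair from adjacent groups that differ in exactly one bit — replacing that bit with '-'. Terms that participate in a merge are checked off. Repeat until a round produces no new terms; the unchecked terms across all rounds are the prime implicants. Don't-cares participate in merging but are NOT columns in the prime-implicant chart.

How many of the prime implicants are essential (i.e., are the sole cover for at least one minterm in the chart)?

8

size-2^0 implicants → 000000(✓)  000001(✓)  000010(✓)  001001(✓)  001111(✓)  010100  010111(✓)  011111(✓)  100011(✓)  100101(✓)  100111(✓)  101000(✓)  101001(✓)  101011(✓)  110001(✓)  110011(✓)  111010  111100(✓)  111101(✓)  111111(✓)
size-2^1 implicants → -01001  -11111  0-1111  00-001  0000-0  00000-  01-111  1-0011  10-011  100-11  1001-1  1010-1  10100-  1100-1  1111-1  11110-
Unchecked terms (primes): -01001, -11111, 0-1111, 00-001, 0000-0, 00000-, 01-111, 010100, 1-0011, 10-011, 100-11, 1001-1, 1010-1, 10100-, 1100-1, 111010, 1111-1, 11110-
Minterm coverage:
  m0 ⊆ 0000-0,00000-
  m1 ⊆ 00-001,00000-
  m2 ⊆ 0000-0 [E]
  m9 ⊆ -01001,00-001
  m15 ⊆ 0-1111 [E]
  m23 ⊆ 01-111 [E]
  m31 ⊆ -11111,0-1111,01-111
  m35 ⊆ 1-0011,10-011,100-11
  m37 ⊆ 1001-1 [E]
  m39 ⊆ 100-11,1001-1
  m40 ⊆ 10100- [E]
  m41 ⊆ -01001,1010-1,10100-
  m43 ⊆ 10-011,1010-1
  m49 ⊆ 1100-1 [E]
  m58 ⊆ 111010 [E]
  m60 ⊆ 11110- [E]
  m61 ⊆ 1111-1,11110-
  m63 ⊆ -11111,1111-1
E = {0-1111, 0000-0, 01-111, 1001-1, 10100-, 1100-1, 111010, 11110-}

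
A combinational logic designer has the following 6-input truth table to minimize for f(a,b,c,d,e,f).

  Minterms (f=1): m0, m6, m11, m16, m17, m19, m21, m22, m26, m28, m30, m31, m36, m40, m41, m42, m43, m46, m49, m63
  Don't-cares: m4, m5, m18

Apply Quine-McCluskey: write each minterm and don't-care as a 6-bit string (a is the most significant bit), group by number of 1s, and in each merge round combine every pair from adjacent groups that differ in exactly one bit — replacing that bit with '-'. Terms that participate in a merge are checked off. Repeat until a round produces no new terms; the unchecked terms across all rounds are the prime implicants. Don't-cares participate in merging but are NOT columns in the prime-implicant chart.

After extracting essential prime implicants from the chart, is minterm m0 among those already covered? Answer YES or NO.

Round 0: 000000✓ 000100✓ 000101✓ 000110✓ 001011✓ 010000✓ 010001✓ 010010✓ 010011✓ 010101✓ 010110✓ 011010✓ 011100✓ 011110✓ 011111✓ 100100✓ 101000✓ 101001✓ 101010✓ 101011✓ 101110✓ 110001✓ 111111✓
Round 1: -00100 -01011 -10001 -11111 0-0000 0-0101 0-0110 000-00 0001-0 00010- 01-010✓ 01-110✓ 010-01 010-10✓ 0100-0✓ 0100-1✓ 01000-✓ 01001-✓ 011-10✓ 0111-0 01111- 101-10 1010-0✓ 1010-1✓ 10100-✓ 10101-✓
Round 2: 01--10 0100-- 1010--
PIs = {-00100, -01011, -10001, -11111, 0-0000, 0-0101, 0-0110, 000-00, 0001-0, 00010-, 01--10, 010-01, 0100--, 0111-0, 01111-, 101-10, 1010--}
Coverage chart:
  m0: 0-0000,000-00
  m6: 0-0110,0001-0
  m11: -01011 ←essential
  m16: 0-0000,0100--
  m17: -10001,010-01,0100--
  m19: 0100-- ←essential
  m21: 0-0101,010-01
  m22: 0-0110,01--10
  m26: 01--10 ←essential
  m28: 0111-0 ←essential
  m30: 01--10,0111-0,01111-
  m31: -11111,01111-
  m36: -00100 ←essential
  m40: 1010-- ←essential
  m41: 1010-- ←essential
  m42: 101-10,1010--
  m43: -01011,1010--
  m46: 101-10 ←essential
  m49: -10001 ←essential
  m63: -11111 ←essential
Essential: -00100, -01011, -10001, -11111, 01--10, 0100--, 0111-0, 101-10, 1010--

NO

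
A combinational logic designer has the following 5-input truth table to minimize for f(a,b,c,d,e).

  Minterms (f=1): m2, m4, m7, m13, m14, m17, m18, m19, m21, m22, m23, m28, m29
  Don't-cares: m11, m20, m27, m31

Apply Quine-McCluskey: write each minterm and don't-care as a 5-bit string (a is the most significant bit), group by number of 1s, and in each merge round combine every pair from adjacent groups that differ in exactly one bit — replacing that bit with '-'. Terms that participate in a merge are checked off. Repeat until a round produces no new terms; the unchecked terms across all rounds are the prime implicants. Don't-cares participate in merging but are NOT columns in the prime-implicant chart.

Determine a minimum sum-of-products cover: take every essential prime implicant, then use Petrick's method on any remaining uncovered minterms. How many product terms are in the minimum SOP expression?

size-2^0 implicants → 00010(✓)  00100(✓)  00111(✓)  01011(✓)  01101(✓)  01110  10001(✓)  10010(✓)  10011(✓)  10100(✓)  10101(✓)  10110(✓)  10111(✓)  11011(✓)  11100(✓)  11101(✓)  11111(✓)
size-2^1 implicants → -0010  -0100  -0111  -1011  -1101  1-011(✓)  1-100(✓)  1-101(✓)  1-111(✓)  10-01(✓)  10-10(✓)  10-11(✓)  100-1(✓)  1001-(✓)  101-0(✓)  101-1(✓)  1010-(✓)  1011-(✓)  11-11(✓)  111-1(✓)  1110-(✓)
size-2^2 implicants → 1--11  1-1-1  1-10-  10--1  10-1-  101--
Unchecked terms (primes): -0010, -0100, -0111, -1011, -1101, 01110, 1--11, 1-1-1, 1-10-, 10--1, 10-1-, 101--
Minterm coverage:
  m2 ⊆ -0010 [E]
  m4 ⊆ -0100 [E]
  m7 ⊆ -0111 [E]
  m13 ⊆ -1101 [E]
  m14 ⊆ 01110 [E]
  m17 ⊆ 10--1 [E]
  m18 ⊆ -0010,10-1-
  m19 ⊆ 1--11,10--1,10-1-
  m21 ⊆ 1-1-1,1-10-,10--1,101--
  m22 ⊆ 10-1-,101--
  m23 ⊆ -0111,1--11,1-1-1,10--1,10-1-,101--
  m28 ⊆ 1-10- [E]
  m29 ⊆ -1101,1-1-1,1-10-
E = {-0010, -0100, -0111, -1101, 01110, 1-10-, 10--1}
Petrick residual → 10-1-
Cover = b'c'de' + b'cd'e' + b'cde + bcd'e + a'bcde' + acd' + ab'e + ab'd  |cover|=8

8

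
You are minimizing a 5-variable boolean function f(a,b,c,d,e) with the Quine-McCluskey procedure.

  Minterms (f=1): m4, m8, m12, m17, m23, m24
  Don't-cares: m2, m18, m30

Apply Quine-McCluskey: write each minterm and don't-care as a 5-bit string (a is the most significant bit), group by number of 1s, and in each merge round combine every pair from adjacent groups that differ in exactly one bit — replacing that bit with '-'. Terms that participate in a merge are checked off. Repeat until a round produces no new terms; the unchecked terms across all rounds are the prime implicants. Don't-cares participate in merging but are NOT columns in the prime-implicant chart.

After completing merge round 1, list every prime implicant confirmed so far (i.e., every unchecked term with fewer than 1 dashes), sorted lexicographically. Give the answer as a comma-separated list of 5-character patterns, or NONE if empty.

size-2^0 implicants → 00010(✓)  00100(✓)  01000(✓)  01100(✓)  10001  10010(✓)  10111  11000(✓)  11110
size-2^1 implicants → -0010  -1000  0-100  01-00
Unchecked terms (primes): -0010, -1000, 0-100, 01-00, 10001, 10111, 11110

10001, 10111, 11110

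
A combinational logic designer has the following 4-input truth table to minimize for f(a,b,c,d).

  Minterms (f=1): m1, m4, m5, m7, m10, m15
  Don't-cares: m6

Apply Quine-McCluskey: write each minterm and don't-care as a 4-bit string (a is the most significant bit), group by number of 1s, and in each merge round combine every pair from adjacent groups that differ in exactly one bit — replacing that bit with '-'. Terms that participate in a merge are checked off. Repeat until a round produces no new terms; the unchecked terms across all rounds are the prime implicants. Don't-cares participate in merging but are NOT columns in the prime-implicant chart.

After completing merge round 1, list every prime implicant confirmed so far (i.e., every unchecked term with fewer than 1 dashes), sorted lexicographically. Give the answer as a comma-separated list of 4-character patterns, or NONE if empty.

size-2^0 implicants → 0001(✓)  0100(✓)  0101(✓)  0110(✓)  0111(✓)  1010  1111(✓)
size-2^1 implicants → -111  0-01  01-0(✓)  01-1(✓)  010-(✓)  011-(✓)
size-2^2 implicants → 01--
Unchecked terms (primes): -111, 0-01, 01--, 1010

1010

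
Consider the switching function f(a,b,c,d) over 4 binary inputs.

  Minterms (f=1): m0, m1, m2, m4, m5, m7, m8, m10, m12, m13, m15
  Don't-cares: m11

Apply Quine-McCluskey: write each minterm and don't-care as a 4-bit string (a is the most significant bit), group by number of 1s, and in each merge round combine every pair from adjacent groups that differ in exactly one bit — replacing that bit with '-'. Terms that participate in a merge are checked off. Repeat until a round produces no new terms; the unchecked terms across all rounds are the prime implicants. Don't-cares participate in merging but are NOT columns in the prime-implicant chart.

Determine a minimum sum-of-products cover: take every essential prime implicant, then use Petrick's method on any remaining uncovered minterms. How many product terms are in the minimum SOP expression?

4

size-2^0 implicants → 0000(✓)  0001(✓)  0010(✓)  0100(✓)  0101(✓)  0111(✓)  1000(✓)  1010(✓)  1011(✓)  1100(✓)  1101(✓)  1111(✓)
size-2^1 implicants → -000(✓)  -010(✓)  -100(✓)  -101(✓)  -111(✓)  0-00(✓)  0-01(✓)  00-0(✓)  000-(✓)  01-1(✓)  010-(✓)  1-00(✓)  1-11  10-0(✓)  101-  11-1(✓)  110-(✓)
size-2^2 implicants → --00  -0-0  -1-1  -10-  0-0-
Unchecked terms (primes): --00, -0-0, -1-1, -10-, 0-0-, 1-11, 101-
Minterm coverage:
  m0 ⊆ --00,-0-0,0-0-
  m1 ⊆ 0-0- [E]
  m2 ⊆ -0-0 [E]
  m4 ⊆ --00,-10-,0-0-
  m5 ⊆ -1-1,-10-,0-0-
  m7 ⊆ -1-1 [E]
  m8 ⊆ --00,-0-0
  m10 ⊆ -0-0,101-
  m12 ⊆ --00,-10-
  m13 ⊆ -1-1,-10-
  m15 ⊆ -1-1,1-11
E = {-0-0, -1-1, 0-0-}
Petrick residual → --00
Cover = c'd' + b'd' + bd + a'c'  |cover|=4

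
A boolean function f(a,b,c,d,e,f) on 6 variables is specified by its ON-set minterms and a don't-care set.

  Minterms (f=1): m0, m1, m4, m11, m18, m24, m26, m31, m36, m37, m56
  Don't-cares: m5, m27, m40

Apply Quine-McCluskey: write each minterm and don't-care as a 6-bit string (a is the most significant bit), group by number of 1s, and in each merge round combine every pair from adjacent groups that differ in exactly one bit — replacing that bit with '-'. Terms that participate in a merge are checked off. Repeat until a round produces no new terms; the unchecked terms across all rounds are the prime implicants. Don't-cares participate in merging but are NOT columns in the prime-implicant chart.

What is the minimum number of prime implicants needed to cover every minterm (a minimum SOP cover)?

Round 0: 000000✓ 000001✓ 000100✓ 000101✓ 001011✓ 010010✓ 011000✓ 011010✓ 011011✓ 011111✓ 100100✓ 100101✓ 101000✓ 111000✓
Round 1: -00100✓ -00101✓ -11000 0-1011 000-00✓ 000-01✓ 00000-✓ 00010-✓ 01-010 011-11 0110-0 01101- 1-1000 10010-✓
Round 2: -0010- 000-0-
PIs = {-0010-, -11000, 0-1011, 000-0-, 01-010, 011-11, 0110-0, 01101-, 1-1000}
Coverage chart:
  m0: 000-0- ←essential
  m1: 000-0- ←essential
  m4: -0010-,000-0-
  m11: 0-1011 ←essential
  m18: 01-010 ←essential
  m24: -11000,0110-0
  m26: 01-010,0110-0,01101-
  m31: 011-11 ←essential
  m36: -0010- ←essential
  m37: -0010- ←essential
  m56: -11000,1-1000
Essential: -0010-, 0-1011, 000-0-, 01-010, 011-11
Petrick residual → -11000
Min cover (6 terms): b'c'de' + bcd'e'f' + a'cd'ef + a'b'c'e' + a'bd'ef' + a'bcef

6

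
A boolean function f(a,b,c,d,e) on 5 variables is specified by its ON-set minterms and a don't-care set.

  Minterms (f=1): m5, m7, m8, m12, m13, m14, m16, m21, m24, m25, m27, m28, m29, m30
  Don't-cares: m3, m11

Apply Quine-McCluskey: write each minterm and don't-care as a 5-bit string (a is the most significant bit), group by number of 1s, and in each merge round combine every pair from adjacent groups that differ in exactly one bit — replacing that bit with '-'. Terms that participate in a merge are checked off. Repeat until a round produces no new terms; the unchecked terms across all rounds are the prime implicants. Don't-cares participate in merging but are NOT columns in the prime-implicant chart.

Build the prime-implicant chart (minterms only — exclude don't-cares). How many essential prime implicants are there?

[col 0] 00011*, 00101*, 00111*, 01000*, 01011*, 01100*, 01101*, 01110*, 10000*, 10101*, 11000*, 11001*, 11011*, 11100*, 11101*, 11110*
[col 1] -0101*, -1000*, -1011, -1100*, -1101*, -1110*, 0-011, 0-101*, 00-11, 001-1, 01-00*, 011-0*, 0110-*, 1-000, 1-101*, 11-00*, 11-01*, 110-1, 1100-*, 111-0*, 1110-*
[col 2] --101, -1-00, -11-0, -110-, 11-0-
Prime implicants: --101, -1-00, -1011, -11-0, -110-, 0-011, 00-11, 001-1, 1-000, 11-0-, 110-1
PI chart (minterm → PIs covering it):
  5 | --101,001-1
  7 | 00-11,001-1
  8 | -1-00  (sole → essential)
  12 | -1-00,-11-0,-110-
  13 | --101,-110-
  14 | -11-0  (sole → essential)
  16 | 1-000  (sole → essential)
  21 | --101  (sole → essential)
  24 | -1-00,1-000,11-0-
  25 | 11-0-,110-1
  27 | -1011,110-1
  28 | -1-00,-11-0,-110-,11-0-
  29 | --101,-110-,11-0-
  30 | -11-0  (sole → essential)
Essential prime implicants: --101, -1-00, -11-0, 1-000

4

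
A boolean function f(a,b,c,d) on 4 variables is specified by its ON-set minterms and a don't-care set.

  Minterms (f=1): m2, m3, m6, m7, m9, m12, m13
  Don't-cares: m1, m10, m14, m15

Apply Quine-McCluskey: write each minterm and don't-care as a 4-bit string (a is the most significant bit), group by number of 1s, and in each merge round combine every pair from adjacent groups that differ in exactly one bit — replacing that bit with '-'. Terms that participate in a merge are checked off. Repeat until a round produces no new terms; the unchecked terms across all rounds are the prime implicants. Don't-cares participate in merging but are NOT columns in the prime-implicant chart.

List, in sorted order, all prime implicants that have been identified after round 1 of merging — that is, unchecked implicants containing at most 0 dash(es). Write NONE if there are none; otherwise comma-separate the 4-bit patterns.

Round 0: 0001✓ 0010✓ 0011✓ 0110✓ 0111✓ 1001✓ 1010✓ 1100✓ 1101✓ 1110✓ 1111✓
Round 1: -001 -010✓ -110✓ -111✓ 0-10✓ 0-11✓ 00-1 001-✓ 011-✓ 1-01 1-10✓ 11-0✓ 11-1✓ 110-✓ 111-✓
Round 2: --10 -11- 0-1- 11--
PIs = {--10, -001, -11-, 0-1-, 00-1, 1-01, 11--}

NONE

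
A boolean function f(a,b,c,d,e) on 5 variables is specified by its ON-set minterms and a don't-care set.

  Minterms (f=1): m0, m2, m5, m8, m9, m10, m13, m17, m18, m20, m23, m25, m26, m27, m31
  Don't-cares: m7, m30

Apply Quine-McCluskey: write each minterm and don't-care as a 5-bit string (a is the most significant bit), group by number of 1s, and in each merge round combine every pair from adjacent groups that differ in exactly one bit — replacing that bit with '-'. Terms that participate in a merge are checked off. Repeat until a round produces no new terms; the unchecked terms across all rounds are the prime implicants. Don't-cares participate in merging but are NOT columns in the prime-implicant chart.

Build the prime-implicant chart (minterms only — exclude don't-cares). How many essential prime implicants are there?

4

[col 0] 00000*, 00010*, 00101*, 00111*, 01000*, 01001*, 01010*, 01101*, 10001*, 10010*, 10100, 10111*, 11001*, 11010*, 11011*, 11110*, 11111*
[col 1] -0010*, -0111, -1001, -1010*, 0-000*, 0-010*, 0-101, 000-0*, 001-1, 01-01, 010-0*, 0100-, 1-001, 1-010*, 1-111, 11-10*, 11-11*, 110-1, 1101-*, 1111-*
[col 2] --010, 0-0-0, 11-1-
Prime implicants: --010, -0111, -1001, 0-0-0, 0-101, 001-1, 01-01, 0100-, 1-001, 1-111, 10100, 11-1-, 110-1
PI chart (minterm → PIs covering it):
  0 | 0-0-0  (sole → essential)
  2 | --010,0-0-0
  5 | 0-101,001-1
  8 | 0-0-0,0100-
  9 | -1001,01-01,0100-
  10 | --010,0-0-0
  13 | 0-101,01-01
  17 | 1-001  (sole → essential)
  18 | --010  (sole → essential)
  20 | 10100  (sole → essential)
  23 | -0111,1-111
  25 | -1001,1-001,110-1
  26 | --010,11-1-
  27 | 11-1-,110-1
  31 | 1-111,11-1-
Essential prime implicants: --010, 0-0-0, 1-001, 10100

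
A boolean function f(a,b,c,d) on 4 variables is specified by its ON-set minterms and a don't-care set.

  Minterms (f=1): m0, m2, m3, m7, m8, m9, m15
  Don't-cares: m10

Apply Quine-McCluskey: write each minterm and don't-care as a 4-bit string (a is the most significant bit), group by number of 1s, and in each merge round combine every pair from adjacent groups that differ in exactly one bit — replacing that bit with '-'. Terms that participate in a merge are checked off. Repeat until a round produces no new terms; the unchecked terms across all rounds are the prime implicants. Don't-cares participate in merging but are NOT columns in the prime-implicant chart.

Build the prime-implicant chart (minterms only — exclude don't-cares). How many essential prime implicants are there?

3

size-2^0 implicants → 0000(✓)  0010(✓)  0011(✓)  0111(✓)  1000(✓)  1001(✓)  1010(✓)  1111(✓)
size-2^1 implicants → -000(✓)  -010(✓)  -111  0-11  00-0(✓)  001-  10-0(✓)  100-
size-2^2 implicants → -0-0
Unchecked terms (primes): -0-0, -111, 0-11, 001-, 100-
Minterm coverage:
  m0 ⊆ -0-0 [E]
  m2 ⊆ -0-0,001-
  m3 ⊆ 0-11,001-
  m7 ⊆ -111,0-11
  m8 ⊆ -0-0,100-
  m9 ⊆ 100- [E]
  m15 ⊆ -111 [E]
E = {-0-0, -111, 100-}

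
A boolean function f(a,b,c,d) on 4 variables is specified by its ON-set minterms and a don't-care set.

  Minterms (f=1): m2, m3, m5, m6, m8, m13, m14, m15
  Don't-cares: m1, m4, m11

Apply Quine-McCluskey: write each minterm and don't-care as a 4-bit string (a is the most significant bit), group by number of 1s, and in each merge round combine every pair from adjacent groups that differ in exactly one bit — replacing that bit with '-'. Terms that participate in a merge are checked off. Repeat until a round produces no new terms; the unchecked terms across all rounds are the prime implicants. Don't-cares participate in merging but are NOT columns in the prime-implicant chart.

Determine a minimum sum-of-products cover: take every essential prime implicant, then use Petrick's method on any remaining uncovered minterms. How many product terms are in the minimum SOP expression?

5

Round 0: 0001✓ 0010✓ 0011✓ 0100✓ 0101✓ 0110✓ 1000 1011✓ 1101✓ 1110✓ 1111✓
Round 1: -011 -101 -110 0-01 0-10 00-1 001- 01-0 010- 1-11 11-1 111-
PIs = {-011, -101, -110, 0-01, 0-10, 00-1, 001-, 01-0, 010-, 1-11, 1000, 11-1, 111-}
Coverage chart:
  m2: 0-10,001-
  m3: -011,00-1,001-
  m5: -101,0-01,010-
  m6: -110,0-10,01-0
  m8: 1000 ←essential
  m13: -101,11-1
  m14: -110,111-
  m15: 1-11,11-1,111-
Essential: 1000
Petrick residual → -011, -101, 0-10, 111-
Min cover (5 terms): b'cd + bc'd + a'cd' + ab'c'd' + abc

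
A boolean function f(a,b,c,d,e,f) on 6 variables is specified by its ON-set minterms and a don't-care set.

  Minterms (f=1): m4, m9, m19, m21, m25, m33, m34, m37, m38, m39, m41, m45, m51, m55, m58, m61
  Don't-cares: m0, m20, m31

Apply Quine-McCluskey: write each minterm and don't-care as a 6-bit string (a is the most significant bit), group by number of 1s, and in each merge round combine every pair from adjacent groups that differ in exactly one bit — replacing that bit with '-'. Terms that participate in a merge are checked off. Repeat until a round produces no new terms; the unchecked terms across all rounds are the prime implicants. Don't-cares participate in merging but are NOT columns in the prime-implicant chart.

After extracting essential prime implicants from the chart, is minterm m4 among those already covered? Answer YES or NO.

Round 0: 000000✓ 000100✓ 001001✓ 010011✓ 010100✓ 010101✓ 011001✓ 011111 100001✓ 100010✓ 100101✓ 100110✓ 100111✓ 101001✓ 101101✓ 110011✓ 110111✓ 111010 111101✓
Round 1: -01001 -10011 0-0100 0-1001 000-00 01010- 1-0111 1-1101 10-001✓ 10-101✓ 100-01✓ 100-10 1001-1 10011- 101-01✓ 110-11
Round 2: 10--01
PIs = {-01001, -10011, 0-0100, 0-1001, 000-00, 01010-, 011111, 1-0111, 1-1101, 10--01, 100-10, 1001-1, 10011-, 110-11, 111010}
Coverage chart:
  m4: 0-0100,000-00
  m9: -01001,0-1001
  m19: -10011 ←essential
  m21: 01010- ←essential
  m25: 0-1001 ←essential
  m33: 10--01 ←essential
  m34: 100-10 ←essential
  m37: 10--01,1001-1
  m38: 100-10,10011-
  m39: 1-0111,1001-1,10011-
  m41: -01001,10--01
  m45: 1-1101,10--01
  m51: -10011,110-11
  m55: 1-0111,110-11
  m58: 111010 ←essential
  m61: 1-1101 ←essential
Essential: -10011, 0-1001, 01010-, 1-1101, 10--01, 100-10, 111010

NO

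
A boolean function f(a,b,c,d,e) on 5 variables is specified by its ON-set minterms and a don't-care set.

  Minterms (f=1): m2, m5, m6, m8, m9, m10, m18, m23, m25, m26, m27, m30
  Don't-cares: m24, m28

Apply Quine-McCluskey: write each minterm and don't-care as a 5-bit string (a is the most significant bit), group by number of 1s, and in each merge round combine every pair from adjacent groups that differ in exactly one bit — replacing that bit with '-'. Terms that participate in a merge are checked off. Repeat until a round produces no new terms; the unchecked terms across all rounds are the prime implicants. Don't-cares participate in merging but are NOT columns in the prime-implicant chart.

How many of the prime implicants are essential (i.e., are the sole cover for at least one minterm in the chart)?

size-2^0 implicants → 00010(✓)  00101  00110(✓)  01000(✓)  01001(✓)  01010(✓)  10010(✓)  10111  11000(✓)  11001(✓)  11010(✓)  11011(✓)  11100(✓)  11110(✓)
size-2^1 implicants → -0010(✓)  -1000(✓)  -1001(✓)  -1010(✓)  0-010(✓)  00-10  010-0(✓)  0100-(✓)  1-010(✓)  11-00(✓)  11-10(✓)  110-0(✓)  110-1(✓)  1100-(✓)  1101-(✓)  111-0(✓)
size-2^2 implicants → --010  -10-0  -100-  11--0  110--
Unchecked terms (primes): --010, -10-0, -100-, 00-10, 00101, 10111, 11--0, 110--
Minterm coverage:
  m2 ⊆ --010,00-10
  m5 ⊆ 00101 [E]
  m6 ⊆ 00-10 [E]
  m8 ⊆ -10-0,-100-
  m9 ⊆ -100- [E]
  m10 ⊆ --010,-10-0
  m18 ⊆ --010 [E]
  m23 ⊆ 10111 [E]
  m25 ⊆ -100-,110--
  m26 ⊆ --010,-10-0,11--0,110--
  m27 ⊆ 110-- [E]
  m30 ⊆ 11--0 [E]
E = {--010, -100-, 00-10, 00101, 10111, 11--0, 110--}

7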